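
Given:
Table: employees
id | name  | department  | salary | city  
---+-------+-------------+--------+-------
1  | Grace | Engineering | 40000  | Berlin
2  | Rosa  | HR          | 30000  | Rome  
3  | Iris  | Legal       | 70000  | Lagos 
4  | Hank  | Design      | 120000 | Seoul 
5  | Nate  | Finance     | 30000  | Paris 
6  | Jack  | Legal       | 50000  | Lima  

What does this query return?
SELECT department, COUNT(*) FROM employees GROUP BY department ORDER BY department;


Assigning each row to its department group:
  Grace -> Engineering
  Rosa -> HR
  Iris -> Legal
  Hank -> Design
  Nate -> Finance
  Jack -> Legal


5 groups:
Design, 1
Engineering, 1
Finance, 1
HR, 1
Legal, 2


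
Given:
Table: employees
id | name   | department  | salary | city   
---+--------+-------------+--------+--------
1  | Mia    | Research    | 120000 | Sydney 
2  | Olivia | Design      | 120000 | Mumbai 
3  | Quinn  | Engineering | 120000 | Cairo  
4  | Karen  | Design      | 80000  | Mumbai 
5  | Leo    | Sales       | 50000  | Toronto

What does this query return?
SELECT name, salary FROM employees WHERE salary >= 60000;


Filtering: salary >= 60000
Matching: 4 rows

4 rows:
Mia, 120000
Olivia, 120000
Quinn, 120000
Karen, 80000


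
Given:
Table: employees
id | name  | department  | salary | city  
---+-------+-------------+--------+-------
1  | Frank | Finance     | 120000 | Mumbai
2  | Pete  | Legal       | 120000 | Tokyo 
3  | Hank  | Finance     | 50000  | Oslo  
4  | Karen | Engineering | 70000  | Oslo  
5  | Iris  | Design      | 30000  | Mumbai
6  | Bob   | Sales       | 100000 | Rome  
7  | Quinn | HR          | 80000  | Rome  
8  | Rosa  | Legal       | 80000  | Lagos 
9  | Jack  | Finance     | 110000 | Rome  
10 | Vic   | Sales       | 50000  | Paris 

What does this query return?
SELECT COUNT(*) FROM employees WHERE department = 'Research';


Counting rows where department = 'Research'


0


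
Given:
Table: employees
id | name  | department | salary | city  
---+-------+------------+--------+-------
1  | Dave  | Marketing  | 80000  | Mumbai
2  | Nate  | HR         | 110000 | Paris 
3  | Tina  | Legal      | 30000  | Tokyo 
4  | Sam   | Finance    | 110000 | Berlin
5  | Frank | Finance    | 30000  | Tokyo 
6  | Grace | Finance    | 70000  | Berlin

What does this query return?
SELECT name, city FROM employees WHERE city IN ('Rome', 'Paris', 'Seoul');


Filtering: city IN ('Rome', 'Paris', 'Seoul')
Matching: 1 rows

1 rows:
Nate, Paris


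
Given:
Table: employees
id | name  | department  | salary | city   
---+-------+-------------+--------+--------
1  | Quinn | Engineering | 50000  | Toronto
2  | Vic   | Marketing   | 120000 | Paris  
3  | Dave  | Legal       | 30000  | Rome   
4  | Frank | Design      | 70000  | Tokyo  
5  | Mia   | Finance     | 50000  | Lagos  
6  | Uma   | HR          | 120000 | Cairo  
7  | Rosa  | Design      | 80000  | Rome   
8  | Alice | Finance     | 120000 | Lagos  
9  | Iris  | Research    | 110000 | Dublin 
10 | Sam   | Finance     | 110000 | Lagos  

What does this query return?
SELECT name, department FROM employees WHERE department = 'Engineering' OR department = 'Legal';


Filtering: department = 'Engineering' OR 'Legal'
Matching: 2 rows

2 rows:
Quinn, Engineering
Dave, Legal


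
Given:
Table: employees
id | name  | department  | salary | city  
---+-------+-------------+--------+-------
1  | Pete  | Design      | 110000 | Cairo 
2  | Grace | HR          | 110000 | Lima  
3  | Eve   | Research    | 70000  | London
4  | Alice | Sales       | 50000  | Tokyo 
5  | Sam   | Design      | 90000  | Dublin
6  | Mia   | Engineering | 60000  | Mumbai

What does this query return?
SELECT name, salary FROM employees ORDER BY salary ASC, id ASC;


Sorting by salary ASC, then id ASC for ties

6 rows:
Alice, 50000
Mia, 60000
Eve, 70000
Sam, 90000
Pete, 110000
Grace, 110000


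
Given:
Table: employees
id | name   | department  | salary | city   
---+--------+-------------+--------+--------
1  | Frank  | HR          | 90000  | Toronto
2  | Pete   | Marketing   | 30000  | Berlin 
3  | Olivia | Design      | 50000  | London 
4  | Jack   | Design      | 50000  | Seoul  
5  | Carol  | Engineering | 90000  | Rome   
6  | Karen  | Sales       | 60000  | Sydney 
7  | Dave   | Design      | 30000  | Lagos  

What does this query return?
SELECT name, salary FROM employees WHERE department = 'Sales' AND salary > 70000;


Filtering: department = 'Sales' AND salary > 70000
Matching: 0 rows

Empty result set (0 rows)


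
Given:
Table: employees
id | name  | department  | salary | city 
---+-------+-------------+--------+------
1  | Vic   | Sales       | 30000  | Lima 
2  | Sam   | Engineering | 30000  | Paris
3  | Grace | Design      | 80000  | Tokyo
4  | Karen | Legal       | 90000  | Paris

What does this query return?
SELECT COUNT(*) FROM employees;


COUNT(*) counts all rows

4


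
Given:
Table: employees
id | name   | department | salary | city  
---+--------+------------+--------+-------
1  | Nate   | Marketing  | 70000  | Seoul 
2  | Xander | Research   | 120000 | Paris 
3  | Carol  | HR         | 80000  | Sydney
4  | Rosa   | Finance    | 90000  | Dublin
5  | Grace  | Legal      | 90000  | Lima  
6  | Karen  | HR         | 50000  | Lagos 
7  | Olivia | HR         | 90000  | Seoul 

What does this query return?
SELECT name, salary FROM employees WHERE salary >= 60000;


Filtering: salary >= 60000
Matching: 6 rows

6 rows:
Nate, 70000
Xander, 120000
Carol, 80000
Rosa, 90000
Grace, 90000
Olivia, 90000


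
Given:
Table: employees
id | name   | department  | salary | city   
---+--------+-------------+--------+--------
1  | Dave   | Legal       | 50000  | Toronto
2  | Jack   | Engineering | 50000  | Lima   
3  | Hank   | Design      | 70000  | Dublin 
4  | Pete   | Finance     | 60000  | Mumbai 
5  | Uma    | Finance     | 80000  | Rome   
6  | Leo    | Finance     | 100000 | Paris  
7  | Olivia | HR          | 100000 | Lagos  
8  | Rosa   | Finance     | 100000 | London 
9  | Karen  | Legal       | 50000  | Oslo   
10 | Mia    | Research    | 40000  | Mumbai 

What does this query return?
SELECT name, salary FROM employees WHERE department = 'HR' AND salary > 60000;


Filtering: department = 'HR' AND salary > 60000
Matching: 1 rows

1 rows:
Olivia, 100000


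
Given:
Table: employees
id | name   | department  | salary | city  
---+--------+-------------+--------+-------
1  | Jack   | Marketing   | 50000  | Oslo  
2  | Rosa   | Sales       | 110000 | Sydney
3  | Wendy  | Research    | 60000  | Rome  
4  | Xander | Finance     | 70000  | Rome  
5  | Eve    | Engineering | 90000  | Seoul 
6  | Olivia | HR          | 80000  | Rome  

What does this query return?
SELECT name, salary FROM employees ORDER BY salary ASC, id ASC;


Sorting by salary ASC, then id ASC for ties

6 rows:
Jack, 50000
Wendy, 60000
Xander, 70000
Olivia, 80000
Eve, 90000
Rosa, 110000


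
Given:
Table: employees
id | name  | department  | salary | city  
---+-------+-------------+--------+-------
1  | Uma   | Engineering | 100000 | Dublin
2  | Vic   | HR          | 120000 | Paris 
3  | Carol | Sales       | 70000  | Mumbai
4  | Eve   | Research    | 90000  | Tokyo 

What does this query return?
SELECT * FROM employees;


SELECT * returns all 4 rows with all columns

4 rows:
1, Uma, Engineering, 100000, Dublin
2, Vic, HR, 120000, Paris
3, Carol, Sales, 70000, Mumbai
4, Eve, Research, 90000, Tokyo


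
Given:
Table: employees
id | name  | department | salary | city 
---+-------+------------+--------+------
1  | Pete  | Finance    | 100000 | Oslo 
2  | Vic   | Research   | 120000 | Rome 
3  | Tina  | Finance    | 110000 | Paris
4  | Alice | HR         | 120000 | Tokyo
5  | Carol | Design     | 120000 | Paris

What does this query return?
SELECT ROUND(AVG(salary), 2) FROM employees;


SUM(salary) = 570000
COUNT = 5
ROUND(AVG, 2) = ROUND(570000 / 5, 2) = 114000.0

114000.0


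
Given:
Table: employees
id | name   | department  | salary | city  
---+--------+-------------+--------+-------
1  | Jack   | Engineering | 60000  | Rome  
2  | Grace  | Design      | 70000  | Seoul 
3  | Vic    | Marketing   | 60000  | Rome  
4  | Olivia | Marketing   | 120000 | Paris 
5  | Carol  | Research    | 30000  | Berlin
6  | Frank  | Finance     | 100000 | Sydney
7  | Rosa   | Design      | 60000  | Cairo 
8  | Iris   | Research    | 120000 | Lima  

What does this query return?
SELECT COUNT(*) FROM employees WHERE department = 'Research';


Counting rows where department = 'Research'
  Carol -> MATCH
  Iris -> MATCH


2


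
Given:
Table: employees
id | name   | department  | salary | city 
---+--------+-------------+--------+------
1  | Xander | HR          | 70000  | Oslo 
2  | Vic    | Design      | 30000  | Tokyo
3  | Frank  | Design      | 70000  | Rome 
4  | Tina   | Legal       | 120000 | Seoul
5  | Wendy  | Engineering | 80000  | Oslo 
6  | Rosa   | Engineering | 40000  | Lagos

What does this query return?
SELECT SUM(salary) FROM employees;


SUM(salary) = 70000 + 30000 + 70000 + 120000 + 80000 + 40000 = 410000

410000


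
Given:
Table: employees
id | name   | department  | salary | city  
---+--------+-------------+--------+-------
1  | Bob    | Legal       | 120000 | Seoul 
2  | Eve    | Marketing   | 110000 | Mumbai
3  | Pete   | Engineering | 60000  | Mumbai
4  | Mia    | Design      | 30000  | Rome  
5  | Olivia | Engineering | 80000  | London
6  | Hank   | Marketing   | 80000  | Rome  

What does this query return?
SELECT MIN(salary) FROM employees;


Salaries: 120000, 110000, 60000, 30000, 80000, 80000
MIN = 30000

30000


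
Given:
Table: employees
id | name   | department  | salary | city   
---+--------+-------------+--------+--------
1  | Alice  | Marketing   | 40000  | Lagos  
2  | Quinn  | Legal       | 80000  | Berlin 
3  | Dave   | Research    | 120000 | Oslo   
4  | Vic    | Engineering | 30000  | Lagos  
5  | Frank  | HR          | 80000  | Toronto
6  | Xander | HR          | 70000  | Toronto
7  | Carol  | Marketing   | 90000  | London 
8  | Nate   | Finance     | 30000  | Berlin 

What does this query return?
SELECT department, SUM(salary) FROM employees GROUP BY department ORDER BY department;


Summing salary within each department:
  Engineering: 30000 = 30000
  Finance: 30000 = 30000
  HR: 80000 + 70000 = 150000
  Legal: 80000 = 80000
  Marketing: 40000 + 90000 = 130000
  Research: 120000 = 120000


6 groups:
Engineering, 30000
Finance, 30000
HR, 150000
Legal, 80000
Marketing, 130000
Research, 120000


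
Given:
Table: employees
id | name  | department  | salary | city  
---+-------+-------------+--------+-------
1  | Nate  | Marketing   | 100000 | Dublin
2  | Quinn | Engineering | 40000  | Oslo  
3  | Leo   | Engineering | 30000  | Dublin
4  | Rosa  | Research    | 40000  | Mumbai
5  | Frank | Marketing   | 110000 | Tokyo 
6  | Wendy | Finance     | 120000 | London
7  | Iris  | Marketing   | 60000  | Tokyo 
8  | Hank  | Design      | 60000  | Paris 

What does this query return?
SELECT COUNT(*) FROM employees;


COUNT(*) counts all rows

8


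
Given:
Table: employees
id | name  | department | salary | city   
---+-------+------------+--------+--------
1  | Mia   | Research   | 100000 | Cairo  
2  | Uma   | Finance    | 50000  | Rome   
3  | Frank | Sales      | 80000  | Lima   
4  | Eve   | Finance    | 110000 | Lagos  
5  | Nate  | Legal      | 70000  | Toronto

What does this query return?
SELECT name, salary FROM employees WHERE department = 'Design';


Filtering: department = 'Design'
Matching rows: 0

Empty result set (0 rows)


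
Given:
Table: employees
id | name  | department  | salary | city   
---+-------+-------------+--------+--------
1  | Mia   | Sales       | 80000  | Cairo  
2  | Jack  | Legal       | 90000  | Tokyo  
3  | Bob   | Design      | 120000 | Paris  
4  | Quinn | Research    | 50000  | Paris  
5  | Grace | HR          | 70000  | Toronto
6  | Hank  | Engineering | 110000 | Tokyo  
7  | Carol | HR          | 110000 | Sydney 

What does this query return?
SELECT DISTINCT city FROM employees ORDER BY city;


All 'city' values (row order): Cairo, Tokyo, Paris, Paris, Toronto, Tokyo, Sydney
Removing duplicates leaves 5 unique value(s).

5 values:
Cairo
Paris
Sydney
Tokyo
Toronto


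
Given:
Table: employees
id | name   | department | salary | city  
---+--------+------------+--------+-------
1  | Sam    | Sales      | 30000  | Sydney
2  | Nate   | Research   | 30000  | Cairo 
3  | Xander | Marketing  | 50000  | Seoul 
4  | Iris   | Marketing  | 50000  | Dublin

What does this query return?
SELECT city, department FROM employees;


Projecting columns: city, department

4 rows:
Sydney, Sales
Cairo, Research
Seoul, Marketing
Dublin, Marketing


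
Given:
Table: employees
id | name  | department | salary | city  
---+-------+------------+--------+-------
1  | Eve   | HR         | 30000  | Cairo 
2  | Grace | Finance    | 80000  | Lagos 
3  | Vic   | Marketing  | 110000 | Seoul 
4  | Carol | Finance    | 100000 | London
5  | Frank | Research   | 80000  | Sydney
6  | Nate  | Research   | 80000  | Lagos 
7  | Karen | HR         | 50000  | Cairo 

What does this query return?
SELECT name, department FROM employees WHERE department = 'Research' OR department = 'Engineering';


Filtering: department = 'Research' OR 'Engineering'
Matching: 2 rows

2 rows:
Frank, Research
Nate, Research


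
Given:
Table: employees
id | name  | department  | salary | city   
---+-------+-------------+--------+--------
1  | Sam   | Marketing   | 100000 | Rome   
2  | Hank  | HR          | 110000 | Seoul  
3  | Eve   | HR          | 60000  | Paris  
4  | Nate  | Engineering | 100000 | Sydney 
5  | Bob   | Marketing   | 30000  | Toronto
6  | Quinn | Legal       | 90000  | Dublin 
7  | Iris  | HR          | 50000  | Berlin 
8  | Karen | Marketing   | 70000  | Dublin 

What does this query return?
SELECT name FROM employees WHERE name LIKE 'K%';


LIKE 'K%' matches names starting with 'K'
Matching: 1

1 rows:
Karen


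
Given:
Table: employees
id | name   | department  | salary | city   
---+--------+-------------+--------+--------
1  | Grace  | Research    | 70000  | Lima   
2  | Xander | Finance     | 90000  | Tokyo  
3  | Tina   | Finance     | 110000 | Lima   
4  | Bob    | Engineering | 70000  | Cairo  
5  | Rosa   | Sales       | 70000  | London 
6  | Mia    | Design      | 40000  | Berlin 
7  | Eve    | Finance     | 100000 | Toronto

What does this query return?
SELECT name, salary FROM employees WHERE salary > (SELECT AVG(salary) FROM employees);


Subquery: AVG(salary) = 78571.43
Filtering: salary > 78571.43
  Xander (90000) -> MATCH
  Tina (110000) -> MATCH
  Eve (100000) -> MATCH


3 rows:
Xander, 90000
Tina, 110000
Eve, 100000


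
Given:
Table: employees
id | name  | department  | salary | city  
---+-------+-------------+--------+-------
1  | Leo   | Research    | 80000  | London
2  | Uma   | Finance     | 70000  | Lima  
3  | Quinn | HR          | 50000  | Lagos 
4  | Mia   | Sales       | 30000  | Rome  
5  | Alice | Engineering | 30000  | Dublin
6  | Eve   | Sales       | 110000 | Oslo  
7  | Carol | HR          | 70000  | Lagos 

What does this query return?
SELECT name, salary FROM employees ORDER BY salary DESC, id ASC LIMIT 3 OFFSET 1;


Sort by salary DESC (id ASC tiebreak), then skip 1 and take 3
Rows 2 through 4

3 rows:
Leo, 80000
Uma, 70000
Carol, 70000


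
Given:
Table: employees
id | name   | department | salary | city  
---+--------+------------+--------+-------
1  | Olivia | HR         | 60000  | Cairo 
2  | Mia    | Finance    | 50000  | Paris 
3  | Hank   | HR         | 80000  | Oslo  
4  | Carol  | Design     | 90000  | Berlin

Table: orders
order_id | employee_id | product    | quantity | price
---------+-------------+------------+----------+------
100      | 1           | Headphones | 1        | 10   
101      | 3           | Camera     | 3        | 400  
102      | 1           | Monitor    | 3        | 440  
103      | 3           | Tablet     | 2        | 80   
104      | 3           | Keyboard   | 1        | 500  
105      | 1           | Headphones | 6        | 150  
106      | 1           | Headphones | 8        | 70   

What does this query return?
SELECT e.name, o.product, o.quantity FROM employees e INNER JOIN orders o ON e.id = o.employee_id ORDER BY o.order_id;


Joining employees.id = orders.employee_id:
  employee Olivia (id=1) -> order Headphones
  employee Hank (id=3) -> order Camera
  employee Olivia (id=1) -> order Monitor
  employee Hank (id=3) -> order Tablet
  employee Hank (id=3) -> order Keyboard
  employee Olivia (id=1) -> order Headphones
  employee Olivia (id=1) -> order Headphones


7 rows:
Olivia, Headphones, 1
Hank, Camera, 3
Olivia, Monitor, 3
Hank, Tablet, 2
Hank, Keyboard, 1
Olivia, Headphones, 6
Olivia, Headphones, 8


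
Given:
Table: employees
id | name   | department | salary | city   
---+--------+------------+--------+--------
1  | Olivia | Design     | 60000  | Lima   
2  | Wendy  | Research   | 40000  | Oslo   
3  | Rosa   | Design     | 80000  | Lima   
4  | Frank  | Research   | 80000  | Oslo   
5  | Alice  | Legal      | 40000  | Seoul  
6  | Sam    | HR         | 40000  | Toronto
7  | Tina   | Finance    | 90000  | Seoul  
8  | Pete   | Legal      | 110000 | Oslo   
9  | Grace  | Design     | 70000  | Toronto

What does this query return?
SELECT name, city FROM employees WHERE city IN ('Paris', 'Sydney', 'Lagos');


Filtering: city IN ('Paris', 'Sydney', 'Lagos')
Matching: 0 rows

Empty result set (0 rows)


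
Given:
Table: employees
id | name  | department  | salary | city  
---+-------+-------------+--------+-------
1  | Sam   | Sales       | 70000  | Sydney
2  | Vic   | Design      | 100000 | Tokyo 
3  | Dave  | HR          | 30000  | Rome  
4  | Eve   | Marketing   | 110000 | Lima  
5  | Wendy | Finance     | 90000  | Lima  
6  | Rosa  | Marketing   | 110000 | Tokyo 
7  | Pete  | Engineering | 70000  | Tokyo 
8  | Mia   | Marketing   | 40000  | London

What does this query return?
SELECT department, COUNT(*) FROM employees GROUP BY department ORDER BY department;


Assigning each row to its department group:
  Sam -> Sales
  Vic -> Design
  Dave -> HR
  Eve -> Marketing
  Wendy -> Finance
  Rosa -> Marketing
  Pete -> Engineering
  Mia -> Marketing


6 groups:
Design, 1
Engineering, 1
Finance, 1
HR, 1
Marketing, 3
Sales, 1


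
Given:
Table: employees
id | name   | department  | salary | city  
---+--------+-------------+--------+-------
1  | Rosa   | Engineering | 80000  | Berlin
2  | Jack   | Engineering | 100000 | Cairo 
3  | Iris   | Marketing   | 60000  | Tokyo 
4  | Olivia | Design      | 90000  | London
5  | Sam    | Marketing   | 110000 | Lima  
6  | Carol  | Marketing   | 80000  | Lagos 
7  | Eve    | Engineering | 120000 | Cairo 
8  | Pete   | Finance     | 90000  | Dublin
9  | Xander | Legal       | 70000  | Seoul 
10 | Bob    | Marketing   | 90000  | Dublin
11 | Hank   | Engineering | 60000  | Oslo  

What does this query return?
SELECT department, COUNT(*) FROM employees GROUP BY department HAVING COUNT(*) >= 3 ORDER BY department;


Groups with count >= 3:
  Engineering: 4 -> PASS
  Marketing: 4 -> PASS
  Design: 1 -> filtered out
  Finance: 1 -> filtered out
  Legal: 1 -> filtered out


2 groups:
Engineering, 4
Marketing, 4


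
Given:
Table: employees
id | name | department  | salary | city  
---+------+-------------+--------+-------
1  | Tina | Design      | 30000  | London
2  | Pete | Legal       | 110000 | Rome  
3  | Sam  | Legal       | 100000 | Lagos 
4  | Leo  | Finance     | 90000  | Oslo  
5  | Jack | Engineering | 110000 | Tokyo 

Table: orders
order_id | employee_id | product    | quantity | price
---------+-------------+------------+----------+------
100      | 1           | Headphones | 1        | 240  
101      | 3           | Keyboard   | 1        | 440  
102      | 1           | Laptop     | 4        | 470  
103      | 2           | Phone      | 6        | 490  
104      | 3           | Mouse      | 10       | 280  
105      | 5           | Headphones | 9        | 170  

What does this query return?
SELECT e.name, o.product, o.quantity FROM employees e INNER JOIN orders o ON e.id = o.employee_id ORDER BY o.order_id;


Joining employees.id = orders.employee_id:
  employee Tina (id=1) -> order Headphones
  employee Sam (id=3) -> order Keyboard
  employee Tina (id=1) -> order Laptop
  employee Pete (id=2) -> order Phone
  employee Sam (id=3) -> order Mouse
  employee Jack (id=5) -> order Headphones


6 rows:
Tina, Headphones, 1
Sam, Keyboard, 1
Tina, Laptop, 4
Pete, Phone, 6
Sam, Mouse, 10
Jack, Headphones, 9


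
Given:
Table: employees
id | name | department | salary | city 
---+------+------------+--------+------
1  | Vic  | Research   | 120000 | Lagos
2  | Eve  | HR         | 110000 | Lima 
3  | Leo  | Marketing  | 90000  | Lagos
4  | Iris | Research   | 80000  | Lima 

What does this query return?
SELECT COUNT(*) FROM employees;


COUNT(*) counts all rows

4


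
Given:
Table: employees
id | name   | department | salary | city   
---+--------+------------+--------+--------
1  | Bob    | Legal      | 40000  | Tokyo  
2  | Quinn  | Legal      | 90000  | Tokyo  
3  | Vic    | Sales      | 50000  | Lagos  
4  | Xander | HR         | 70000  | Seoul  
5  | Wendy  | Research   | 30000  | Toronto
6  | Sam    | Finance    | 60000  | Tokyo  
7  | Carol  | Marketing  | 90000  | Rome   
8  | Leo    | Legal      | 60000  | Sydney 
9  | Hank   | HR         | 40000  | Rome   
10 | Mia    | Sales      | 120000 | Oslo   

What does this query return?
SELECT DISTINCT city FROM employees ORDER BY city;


All 'city' values (row order): Tokyo, Tokyo, Lagos, Seoul, Toronto, Tokyo, Rome, Sydney, Rome, Oslo
Removing duplicates leaves 7 unique value(s).

7 values:
Lagos
Oslo
Rome
Seoul
Sydney
Tokyo
Toronto


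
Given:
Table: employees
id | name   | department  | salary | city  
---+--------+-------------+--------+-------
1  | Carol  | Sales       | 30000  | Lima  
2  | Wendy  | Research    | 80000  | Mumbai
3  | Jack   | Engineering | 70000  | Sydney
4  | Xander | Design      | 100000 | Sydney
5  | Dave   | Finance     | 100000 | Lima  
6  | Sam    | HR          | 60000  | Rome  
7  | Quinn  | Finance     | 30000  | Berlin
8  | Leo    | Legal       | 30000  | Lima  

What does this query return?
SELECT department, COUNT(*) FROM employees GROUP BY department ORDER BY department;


Assigning each row to its department group:
  Carol -> Sales
  Wendy -> Research
  Jack -> Engineering
  Xander -> Design
  Dave -> Finance
  Sam -> HR
  Quinn -> Finance
  Leo -> Legal


7 groups:
Design, 1
Engineering, 1
Finance, 2
HR, 1
Legal, 1
Research, 1
Sales, 1


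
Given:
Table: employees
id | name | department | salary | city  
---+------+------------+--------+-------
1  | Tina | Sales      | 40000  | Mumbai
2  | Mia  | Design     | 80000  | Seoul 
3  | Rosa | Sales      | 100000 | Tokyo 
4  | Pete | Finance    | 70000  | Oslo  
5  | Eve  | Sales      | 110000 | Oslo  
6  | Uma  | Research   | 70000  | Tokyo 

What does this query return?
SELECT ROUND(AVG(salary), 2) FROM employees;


SUM(salary) = 470000
COUNT = 6
ROUND(AVG, 2) = ROUND(470000 / 6, 2) = 78333.33

78333.33


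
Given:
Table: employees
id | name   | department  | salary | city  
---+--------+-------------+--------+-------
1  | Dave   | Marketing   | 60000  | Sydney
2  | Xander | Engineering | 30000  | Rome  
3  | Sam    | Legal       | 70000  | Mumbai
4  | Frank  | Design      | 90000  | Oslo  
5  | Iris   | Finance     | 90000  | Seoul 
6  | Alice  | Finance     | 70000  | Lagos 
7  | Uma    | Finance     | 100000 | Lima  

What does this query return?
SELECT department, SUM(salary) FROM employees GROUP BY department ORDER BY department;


Summing salary within each department:
  Design: 90000 = 90000
  Engineering: 30000 = 30000
  Finance: 90000 + 70000 + 100000 = 260000
  Legal: 70000 = 70000
  Marketing: 60000 = 60000


5 groups:
Design, 90000
Engineering, 30000
Finance, 260000
Legal, 70000
Marketing, 60000


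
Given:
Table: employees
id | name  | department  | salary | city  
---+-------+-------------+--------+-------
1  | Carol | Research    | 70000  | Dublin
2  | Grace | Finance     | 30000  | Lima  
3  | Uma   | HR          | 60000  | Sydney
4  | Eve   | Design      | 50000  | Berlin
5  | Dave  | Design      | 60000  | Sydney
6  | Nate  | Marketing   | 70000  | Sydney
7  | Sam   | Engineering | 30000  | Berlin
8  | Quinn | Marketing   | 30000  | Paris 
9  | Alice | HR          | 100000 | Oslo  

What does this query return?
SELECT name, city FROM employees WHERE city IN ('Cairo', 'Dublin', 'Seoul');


Filtering: city IN ('Cairo', 'Dublin', 'Seoul')
Matching: 1 rows

1 rows:
Carol, Dublin


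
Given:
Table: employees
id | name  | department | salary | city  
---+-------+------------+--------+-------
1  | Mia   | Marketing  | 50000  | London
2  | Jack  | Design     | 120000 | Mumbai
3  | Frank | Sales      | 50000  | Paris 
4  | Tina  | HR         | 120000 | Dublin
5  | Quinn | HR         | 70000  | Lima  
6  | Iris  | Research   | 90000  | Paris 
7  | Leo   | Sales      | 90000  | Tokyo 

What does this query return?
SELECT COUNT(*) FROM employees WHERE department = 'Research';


Counting rows where department = 'Research'
  Iris -> MATCH


1


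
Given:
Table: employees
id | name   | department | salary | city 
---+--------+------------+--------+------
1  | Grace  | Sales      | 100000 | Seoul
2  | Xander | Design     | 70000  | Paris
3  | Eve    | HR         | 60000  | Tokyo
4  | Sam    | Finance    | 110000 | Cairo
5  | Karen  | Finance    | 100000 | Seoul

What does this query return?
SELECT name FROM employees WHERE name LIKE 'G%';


LIKE 'G%' matches names starting with 'G'
Matching: 1

1 rows:
Grace


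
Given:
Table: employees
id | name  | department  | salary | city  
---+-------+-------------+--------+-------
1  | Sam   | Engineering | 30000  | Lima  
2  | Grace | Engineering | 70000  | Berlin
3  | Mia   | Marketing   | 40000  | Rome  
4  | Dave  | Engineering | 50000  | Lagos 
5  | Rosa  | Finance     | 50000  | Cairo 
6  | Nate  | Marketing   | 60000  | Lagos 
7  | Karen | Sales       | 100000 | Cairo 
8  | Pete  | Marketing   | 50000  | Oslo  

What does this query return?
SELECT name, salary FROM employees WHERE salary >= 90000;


Filtering: salary >= 90000
Matching: 1 rows

1 rows:
Karen, 100000


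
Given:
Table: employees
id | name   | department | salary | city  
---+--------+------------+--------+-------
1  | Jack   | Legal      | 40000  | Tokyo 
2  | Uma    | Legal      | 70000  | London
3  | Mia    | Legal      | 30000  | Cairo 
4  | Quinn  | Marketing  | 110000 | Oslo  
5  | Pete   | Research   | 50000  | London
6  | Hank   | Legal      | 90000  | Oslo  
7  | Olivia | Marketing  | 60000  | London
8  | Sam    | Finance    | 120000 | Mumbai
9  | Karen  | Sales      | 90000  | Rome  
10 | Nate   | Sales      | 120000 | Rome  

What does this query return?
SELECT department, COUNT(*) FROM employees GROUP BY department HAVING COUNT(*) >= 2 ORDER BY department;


Groups with count >= 2:
  Legal: 4 -> PASS
  Marketing: 2 -> PASS
  Sales: 2 -> PASS
  Finance: 1 -> filtered out
  Research: 1 -> filtered out


3 groups:
Legal, 4
Marketing, 2
Sales, 2


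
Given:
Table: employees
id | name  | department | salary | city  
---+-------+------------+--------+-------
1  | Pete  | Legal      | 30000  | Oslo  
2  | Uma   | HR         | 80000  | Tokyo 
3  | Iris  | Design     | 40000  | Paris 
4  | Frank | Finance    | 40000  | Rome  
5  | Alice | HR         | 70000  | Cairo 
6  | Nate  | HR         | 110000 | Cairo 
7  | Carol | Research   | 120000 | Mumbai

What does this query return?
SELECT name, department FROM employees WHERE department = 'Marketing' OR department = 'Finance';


Filtering: department = 'Marketing' OR 'Finance'
Matching: 1 rows

1 rows:
Frank, Finance


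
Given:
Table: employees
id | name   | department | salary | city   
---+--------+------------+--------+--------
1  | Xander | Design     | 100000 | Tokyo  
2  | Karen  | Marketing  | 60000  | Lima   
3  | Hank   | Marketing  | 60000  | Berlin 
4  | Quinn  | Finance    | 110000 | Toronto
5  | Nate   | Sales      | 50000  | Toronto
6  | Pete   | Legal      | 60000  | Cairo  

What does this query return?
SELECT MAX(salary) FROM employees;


Salaries: 100000, 60000, 60000, 110000, 50000, 60000
MAX = 110000

110000


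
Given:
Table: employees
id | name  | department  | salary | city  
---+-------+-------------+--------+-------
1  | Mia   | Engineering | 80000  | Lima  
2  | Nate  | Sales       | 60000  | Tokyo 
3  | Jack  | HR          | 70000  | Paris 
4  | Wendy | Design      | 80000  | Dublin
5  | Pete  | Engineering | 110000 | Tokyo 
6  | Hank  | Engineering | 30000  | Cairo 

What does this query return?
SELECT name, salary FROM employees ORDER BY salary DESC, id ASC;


Sorting by salary DESC, then id ASC for ties

6 rows:
Pete, 110000
Mia, 80000
Wendy, 80000
Jack, 70000
Nate, 60000
Hank, 30000


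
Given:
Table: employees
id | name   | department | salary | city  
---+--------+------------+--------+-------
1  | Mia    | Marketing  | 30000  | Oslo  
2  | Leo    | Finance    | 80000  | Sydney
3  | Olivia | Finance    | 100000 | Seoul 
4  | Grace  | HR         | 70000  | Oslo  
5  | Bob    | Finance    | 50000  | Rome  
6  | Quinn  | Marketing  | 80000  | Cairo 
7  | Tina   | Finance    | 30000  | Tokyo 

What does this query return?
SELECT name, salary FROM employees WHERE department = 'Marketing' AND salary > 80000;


Filtering: department = 'Marketing' AND salary > 80000
Matching: 0 rows

Empty result set (0 rows)


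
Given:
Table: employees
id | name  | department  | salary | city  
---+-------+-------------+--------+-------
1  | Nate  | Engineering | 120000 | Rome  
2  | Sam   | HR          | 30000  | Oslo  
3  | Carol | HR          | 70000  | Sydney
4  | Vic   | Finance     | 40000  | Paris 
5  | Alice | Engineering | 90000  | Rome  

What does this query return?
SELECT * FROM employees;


SELECT * returns all 5 rows with all columns

5 rows:
1, Nate, Engineering, 120000, Rome
2, Sam, HR, 30000, Oslo
3, Carol, HR, 70000, Sydney
4, Vic, Finance, 40000, Paris
5, Alice, Engineering, 90000, Rome


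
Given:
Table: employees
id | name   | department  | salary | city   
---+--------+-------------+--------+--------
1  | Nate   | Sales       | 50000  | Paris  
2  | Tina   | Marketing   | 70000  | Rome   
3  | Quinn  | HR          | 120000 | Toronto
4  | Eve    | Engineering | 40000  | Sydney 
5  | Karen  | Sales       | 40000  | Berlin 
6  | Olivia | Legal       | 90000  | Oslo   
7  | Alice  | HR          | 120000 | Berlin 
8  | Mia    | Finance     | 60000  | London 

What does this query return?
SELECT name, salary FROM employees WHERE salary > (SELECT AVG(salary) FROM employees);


Subquery: AVG(salary) = 73750.0
Filtering: salary > 73750.0
  Quinn (120000) -> MATCH
  Olivia (90000) -> MATCH
  Alice (120000) -> MATCH


3 rows:
Quinn, 120000
Olivia, 90000
Alice, 120000


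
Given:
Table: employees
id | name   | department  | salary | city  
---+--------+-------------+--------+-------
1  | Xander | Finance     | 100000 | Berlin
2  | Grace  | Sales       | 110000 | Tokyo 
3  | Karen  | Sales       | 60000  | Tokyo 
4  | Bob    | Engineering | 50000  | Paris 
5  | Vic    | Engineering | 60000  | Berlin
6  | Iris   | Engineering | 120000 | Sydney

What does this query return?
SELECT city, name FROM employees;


Projecting columns: city, name

6 rows:
Berlin, Xander
Tokyo, Grace
Tokyo, Karen
Paris, Bob
Berlin, Vic
Sydney, Iris


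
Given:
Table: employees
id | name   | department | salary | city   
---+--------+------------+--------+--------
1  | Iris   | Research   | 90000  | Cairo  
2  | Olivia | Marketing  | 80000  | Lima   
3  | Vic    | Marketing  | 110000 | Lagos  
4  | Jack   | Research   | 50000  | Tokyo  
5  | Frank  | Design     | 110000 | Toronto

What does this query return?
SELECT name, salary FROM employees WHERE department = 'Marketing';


Filtering: department = 'Marketing'
Matching rows: 2

2 rows:
Olivia, 80000
Vic, 110000


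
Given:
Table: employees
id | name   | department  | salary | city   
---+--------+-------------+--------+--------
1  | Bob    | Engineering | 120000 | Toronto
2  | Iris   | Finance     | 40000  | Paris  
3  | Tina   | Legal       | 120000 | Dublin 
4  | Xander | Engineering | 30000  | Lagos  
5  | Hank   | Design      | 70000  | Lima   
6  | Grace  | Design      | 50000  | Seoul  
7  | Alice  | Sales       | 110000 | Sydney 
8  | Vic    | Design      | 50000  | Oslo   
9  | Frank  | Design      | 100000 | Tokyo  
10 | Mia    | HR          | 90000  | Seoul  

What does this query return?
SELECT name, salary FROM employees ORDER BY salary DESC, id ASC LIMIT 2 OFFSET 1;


Sort by salary DESC (id ASC tiebreak), then skip 1 and take 2
Rows 2 through 3

2 rows:
Tina, 120000
Alice, 110000


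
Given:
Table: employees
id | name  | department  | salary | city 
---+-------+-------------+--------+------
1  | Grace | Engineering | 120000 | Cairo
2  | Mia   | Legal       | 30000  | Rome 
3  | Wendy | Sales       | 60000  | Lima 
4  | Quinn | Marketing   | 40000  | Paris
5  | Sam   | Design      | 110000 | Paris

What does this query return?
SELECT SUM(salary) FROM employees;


SUM(salary) = 120000 + 30000 + 60000 + 40000 + 110000 = 360000

360000


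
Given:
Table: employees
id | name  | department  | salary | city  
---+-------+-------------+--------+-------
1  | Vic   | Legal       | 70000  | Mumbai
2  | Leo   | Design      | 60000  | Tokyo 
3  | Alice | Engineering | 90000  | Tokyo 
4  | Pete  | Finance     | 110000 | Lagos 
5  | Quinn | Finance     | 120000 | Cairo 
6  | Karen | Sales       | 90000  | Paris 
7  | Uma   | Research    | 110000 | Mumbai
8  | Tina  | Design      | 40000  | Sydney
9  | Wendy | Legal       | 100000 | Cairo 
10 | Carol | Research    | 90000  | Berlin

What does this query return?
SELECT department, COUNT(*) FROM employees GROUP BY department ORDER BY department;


Assigning each row to its department group:
  Vic -> Legal
  Leo -> Design
  Alice -> Engineering
  Pete -> Finance
  Quinn -> Finance
  Karen -> Sales
  Uma -> Research
  Tina -> Design
  Wendy -> Legal
  Carol -> Research


6 groups:
Design, 2
Engineering, 1
Finance, 2
Legal, 2
Research, 2
Sales, 1


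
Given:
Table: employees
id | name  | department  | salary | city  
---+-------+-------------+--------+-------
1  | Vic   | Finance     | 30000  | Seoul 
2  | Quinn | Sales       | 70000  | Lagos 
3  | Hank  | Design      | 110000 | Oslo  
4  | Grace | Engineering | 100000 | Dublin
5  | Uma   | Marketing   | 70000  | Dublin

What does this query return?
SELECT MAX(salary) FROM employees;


Salaries: 30000, 70000, 110000, 100000, 70000
MAX = 110000

110000


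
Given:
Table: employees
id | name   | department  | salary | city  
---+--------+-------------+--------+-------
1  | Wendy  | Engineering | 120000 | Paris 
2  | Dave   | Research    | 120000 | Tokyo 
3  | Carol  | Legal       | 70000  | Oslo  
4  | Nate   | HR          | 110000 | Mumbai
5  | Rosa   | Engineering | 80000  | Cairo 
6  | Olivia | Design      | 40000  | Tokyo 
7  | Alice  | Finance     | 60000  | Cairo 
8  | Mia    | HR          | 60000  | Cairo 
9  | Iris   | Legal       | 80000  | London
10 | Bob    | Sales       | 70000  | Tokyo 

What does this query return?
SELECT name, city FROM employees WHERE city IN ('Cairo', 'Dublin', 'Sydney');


Filtering: city IN ('Cairo', 'Dublin', 'Sydney')
Matching: 3 rows

3 rows:
Rosa, Cairo
Alice, Cairo
Mia, Cairo


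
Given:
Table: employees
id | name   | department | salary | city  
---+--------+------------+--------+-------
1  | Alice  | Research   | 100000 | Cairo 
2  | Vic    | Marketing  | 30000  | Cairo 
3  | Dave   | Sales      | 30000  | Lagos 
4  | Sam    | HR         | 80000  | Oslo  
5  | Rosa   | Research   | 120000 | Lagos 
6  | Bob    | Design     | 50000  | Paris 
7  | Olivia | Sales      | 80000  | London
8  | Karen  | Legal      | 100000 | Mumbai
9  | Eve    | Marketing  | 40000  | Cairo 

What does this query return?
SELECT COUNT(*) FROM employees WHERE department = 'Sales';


Counting rows where department = 'Sales'
  Dave -> MATCH
  Olivia -> MATCH


2


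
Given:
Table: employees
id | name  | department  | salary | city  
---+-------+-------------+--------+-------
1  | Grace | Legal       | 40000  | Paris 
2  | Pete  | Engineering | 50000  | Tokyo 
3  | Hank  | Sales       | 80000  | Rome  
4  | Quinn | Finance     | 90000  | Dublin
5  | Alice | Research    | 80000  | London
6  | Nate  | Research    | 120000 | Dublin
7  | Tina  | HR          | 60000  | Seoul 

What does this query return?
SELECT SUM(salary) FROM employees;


SUM(salary) = 40000 + 50000 + 80000 + 90000 + 80000 + 120000 + 60000 = 520000

520000


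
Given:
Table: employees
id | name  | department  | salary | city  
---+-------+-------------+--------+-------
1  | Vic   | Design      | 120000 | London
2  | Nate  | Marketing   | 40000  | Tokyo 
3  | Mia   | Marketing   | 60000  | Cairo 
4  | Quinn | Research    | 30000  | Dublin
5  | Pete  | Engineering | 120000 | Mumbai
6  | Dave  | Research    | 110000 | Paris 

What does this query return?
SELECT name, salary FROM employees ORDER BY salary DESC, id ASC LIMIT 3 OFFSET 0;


Sort by salary DESC (id ASC tiebreak), then skip 0 and take 3
Rows 1 through 3

3 rows:
Vic, 120000
Pete, 120000
Dave, 110000


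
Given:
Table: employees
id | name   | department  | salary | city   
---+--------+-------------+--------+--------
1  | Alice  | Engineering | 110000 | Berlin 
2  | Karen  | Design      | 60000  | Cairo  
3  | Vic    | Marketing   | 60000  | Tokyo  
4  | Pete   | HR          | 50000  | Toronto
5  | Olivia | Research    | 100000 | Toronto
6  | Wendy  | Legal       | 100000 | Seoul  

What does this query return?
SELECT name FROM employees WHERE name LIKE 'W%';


LIKE 'W%' matches names starting with 'W'
Matching: 1

1 rows:
Wendy


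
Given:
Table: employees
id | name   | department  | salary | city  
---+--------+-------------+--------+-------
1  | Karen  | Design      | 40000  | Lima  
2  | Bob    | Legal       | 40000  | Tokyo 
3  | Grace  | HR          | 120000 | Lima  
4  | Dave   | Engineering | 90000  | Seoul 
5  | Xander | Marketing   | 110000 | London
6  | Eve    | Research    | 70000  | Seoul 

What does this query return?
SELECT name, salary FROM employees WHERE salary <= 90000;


Filtering: salary <= 90000
Matching: 4 rows

4 rows:
Karen, 40000
Bob, 40000
Dave, 90000
Eve, 70000


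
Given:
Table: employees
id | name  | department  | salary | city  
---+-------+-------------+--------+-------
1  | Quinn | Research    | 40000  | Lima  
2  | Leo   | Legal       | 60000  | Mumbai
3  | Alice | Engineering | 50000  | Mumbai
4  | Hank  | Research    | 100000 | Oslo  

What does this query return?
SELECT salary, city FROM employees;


Projecting columns: salary, city

4 rows:
40000, Lima
60000, Mumbai
50000, Mumbai
100000, Oslo


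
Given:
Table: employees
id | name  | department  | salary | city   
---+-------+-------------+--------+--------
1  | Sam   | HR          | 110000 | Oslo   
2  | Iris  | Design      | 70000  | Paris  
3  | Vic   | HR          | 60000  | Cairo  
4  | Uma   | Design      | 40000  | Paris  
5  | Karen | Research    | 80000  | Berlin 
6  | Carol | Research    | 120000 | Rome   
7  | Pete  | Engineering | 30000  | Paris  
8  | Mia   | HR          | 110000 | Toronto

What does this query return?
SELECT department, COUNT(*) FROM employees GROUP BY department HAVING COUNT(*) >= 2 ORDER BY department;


Groups with count >= 2:
  Design: 2 -> PASS
  HR: 3 -> PASS
  Research: 2 -> PASS
  Engineering: 1 -> filtered out


3 groups:
Design, 2
HR, 3
Research, 2


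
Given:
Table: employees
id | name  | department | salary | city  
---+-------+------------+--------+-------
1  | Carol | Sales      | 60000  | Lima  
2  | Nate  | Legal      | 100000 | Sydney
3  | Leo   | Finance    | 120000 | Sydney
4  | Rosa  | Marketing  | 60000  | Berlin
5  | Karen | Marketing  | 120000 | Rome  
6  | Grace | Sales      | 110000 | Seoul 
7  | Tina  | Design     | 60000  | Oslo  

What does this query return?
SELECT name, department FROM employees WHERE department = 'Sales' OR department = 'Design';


Filtering: department = 'Sales' OR 'Design'
Matching: 3 rows

3 rows:
Carol, Sales
Grace, Sales
Tina, Design
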